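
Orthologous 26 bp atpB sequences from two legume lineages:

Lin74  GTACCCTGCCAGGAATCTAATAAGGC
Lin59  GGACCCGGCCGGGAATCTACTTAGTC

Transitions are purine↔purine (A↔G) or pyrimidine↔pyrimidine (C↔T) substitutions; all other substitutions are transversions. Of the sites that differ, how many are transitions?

1

The sequences differ at positions 2 (T/G, transversion), 7 (T/G, transversion), 11 (A/G, transition), 20 (A/C, transversion), 22 (A/T, transversion), 25 (G/T, transversion).
Of the 6 differences, 1 transition and 5 transversions, so the answer is 1.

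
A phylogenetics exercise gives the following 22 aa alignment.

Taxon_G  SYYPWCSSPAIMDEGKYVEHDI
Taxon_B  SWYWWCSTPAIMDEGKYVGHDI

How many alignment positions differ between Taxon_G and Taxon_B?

4

Differing sites — 2:Y/W; 4:P/W; 8:S/T; 19:E/G.
That gives 4 mismatches out of 22 aligned sites, so the Hamming distance is 4.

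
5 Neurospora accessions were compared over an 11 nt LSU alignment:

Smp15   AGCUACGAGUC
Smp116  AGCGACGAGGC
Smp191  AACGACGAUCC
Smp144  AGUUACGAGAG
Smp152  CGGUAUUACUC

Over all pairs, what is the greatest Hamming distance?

8

Pairwise Hamming distances:
  Smp15 vs Smp116: 2
  Smp15 vs Smp191: 4
  Smp15 vs Smp144: 3
  Smp15 vs Smp152: 5
  Smp116 vs Smp191: 3
  Smp116 vs Smp144: 4
  Smp116 vs Smp152: 7
  Smp191 vs Smp144: 6
  Smp191 vs Smp152: 8
  Smp144 vs Smp152: 7
The largest is 8, between Smp191 and Smp152.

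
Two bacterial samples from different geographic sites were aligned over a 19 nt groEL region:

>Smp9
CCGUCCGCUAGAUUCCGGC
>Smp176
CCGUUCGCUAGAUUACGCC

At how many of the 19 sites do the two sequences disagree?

3

The sequences differ at positions 5 (C/U), 15 (C/A), 18 (G/C).
That gives 3 mismatches out of 19 aligned sites, so the Hamming distance is 3.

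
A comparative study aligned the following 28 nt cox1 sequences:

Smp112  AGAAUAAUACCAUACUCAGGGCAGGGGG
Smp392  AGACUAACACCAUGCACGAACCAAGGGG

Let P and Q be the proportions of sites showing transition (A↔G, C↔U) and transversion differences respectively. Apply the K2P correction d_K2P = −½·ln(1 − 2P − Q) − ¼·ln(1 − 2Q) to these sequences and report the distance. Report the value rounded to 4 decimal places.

0.4439

Differing sites — 4:A/C (Tv); 8:U/C (Ti); 14:A/G (Ti); 16:U/A (Tv); 18:A/G (Ti); 19:G/A (Ti); 20:G/A (Ti); 21:G/C (Tv); 24:G/A (Ti).
Of the 9 differences, 6 transitions and 3 transversions over 28 sites: P = 6/28 = 0.214286, Q = 3/28 = 0.107143.
d = −0.5·ln(0.464285) − 0.25·ln(0.785714) = −0.5·(-0.767257) − 0.25·(-0.241162) = 0.4439.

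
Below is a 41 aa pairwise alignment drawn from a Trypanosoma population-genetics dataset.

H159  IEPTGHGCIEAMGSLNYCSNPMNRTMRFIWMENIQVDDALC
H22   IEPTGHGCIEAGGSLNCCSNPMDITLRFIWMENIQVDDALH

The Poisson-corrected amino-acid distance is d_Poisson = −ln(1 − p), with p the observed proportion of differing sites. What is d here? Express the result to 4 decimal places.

0.1582

Mismatches occur at site 12 (M→G), site 17 (Y→C), site 23 (N→D), site 24 (R→I), site 26 (M→L), site 41 (C→H).
p = 6/41 = 0.146341.
d = −ln(1 − 0.146341) = −ln(0.853659) = 0.1582.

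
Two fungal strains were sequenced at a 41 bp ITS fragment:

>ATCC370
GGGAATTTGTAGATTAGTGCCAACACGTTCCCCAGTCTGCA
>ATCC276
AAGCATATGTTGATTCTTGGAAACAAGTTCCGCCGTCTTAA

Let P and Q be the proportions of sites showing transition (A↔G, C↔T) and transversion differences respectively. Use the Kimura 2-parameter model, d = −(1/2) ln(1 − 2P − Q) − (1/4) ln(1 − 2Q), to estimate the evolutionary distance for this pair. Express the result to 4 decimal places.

0.4674

The sequences differ at positions 1 (G/A, transition), 2 (G/A, transition), 4 (A/C, transversion), 7 (T/A, transversion), 11 (A/T, transversion), 16 (A/C, transversion), 17 (G/T, transversion), 20 (C/G, transversion), 21 (C/A, transversion), 26 (C/A, transversion), 32 (C/G, transversion), 34 (A/C, transversion), 39 (G/T, transversion), 40 (C/A, transversion).
Of the 14 differences, 2 transitions and 12 transversions over 41 sites: P = 2/41 = 0.048780, Q = 12/41 = 0.292683.
d = −0.5·ln(0.609757) − 0.25·ln(0.414634) = −0.5·(-0.494695) − 0.25·(-0.880359) = 0.4674.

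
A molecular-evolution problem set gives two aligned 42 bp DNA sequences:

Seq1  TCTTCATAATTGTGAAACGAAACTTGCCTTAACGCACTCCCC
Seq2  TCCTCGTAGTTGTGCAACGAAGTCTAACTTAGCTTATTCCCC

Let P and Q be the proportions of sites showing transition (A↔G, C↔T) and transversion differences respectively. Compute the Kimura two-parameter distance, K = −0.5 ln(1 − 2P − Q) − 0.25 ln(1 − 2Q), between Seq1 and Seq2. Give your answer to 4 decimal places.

Differing sites — 3:T/C (Ti); 6:A/G (Ti); 9:A/G (Ti); 15:A/C (Tv); 22:A/G (Ti); 23:C/T (Ti); 24:T/C (Ti); 26:G/A (Ti); 27:C/A (Tv); 32:A/G (Ti); 34:G/T (Tv); 35:C/T (Ti); 37:C/T (Ti).
Of the 13 differences, 10 transitions and 3 transversions over 42 sites: P = 10/42 = 0.238095, Q = 3/42 = 0.071429.
d = −0.5·ln(0.452381) − 0.25·ln(0.857142) = −0.5·(-0.793231) − 0.25·(-0.154152) = 0.4352.

0.4352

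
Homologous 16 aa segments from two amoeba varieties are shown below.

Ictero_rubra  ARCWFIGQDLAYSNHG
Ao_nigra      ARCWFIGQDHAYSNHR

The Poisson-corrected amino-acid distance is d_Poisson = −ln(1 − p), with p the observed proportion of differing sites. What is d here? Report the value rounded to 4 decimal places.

Differing sites — 10:L/H; 16:G/R.
p = 2/16 = 0.125000.
d = −ln(1 − 0.125000) = −ln(0.875000) = 0.1335.

0.1335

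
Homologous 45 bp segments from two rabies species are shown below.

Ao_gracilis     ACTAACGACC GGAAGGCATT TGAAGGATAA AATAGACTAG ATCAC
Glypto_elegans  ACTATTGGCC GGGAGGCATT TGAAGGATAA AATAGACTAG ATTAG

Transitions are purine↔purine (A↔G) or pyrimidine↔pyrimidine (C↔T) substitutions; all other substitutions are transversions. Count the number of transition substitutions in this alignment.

4

The sequences differ at positions 5 (A/T, transversion), 6 (C/T, transition), 8 (A/G, transition), 13 (A/G, transition), 43 (C/T, transition), 45 (C/G, transversion).
Of the 6 differences, 4 transitions and 2 transversions, so the answer is 4.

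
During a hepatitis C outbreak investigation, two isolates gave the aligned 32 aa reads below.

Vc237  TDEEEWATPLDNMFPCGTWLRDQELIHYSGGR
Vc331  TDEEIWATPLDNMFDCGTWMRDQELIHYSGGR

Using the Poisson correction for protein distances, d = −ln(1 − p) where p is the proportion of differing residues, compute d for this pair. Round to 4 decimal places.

Differing sites — 5:E/I; 15:P/D; 20:L/M.
p = 3/32 = 0.093750.
d = −ln(1 − 0.093750) = −ln(0.906250) = 0.0984.

0.0984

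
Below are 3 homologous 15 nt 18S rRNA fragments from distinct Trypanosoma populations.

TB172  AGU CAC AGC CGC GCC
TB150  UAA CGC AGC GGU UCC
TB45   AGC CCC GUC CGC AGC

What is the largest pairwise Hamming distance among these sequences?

Pairwise Hamming distances:
  TB172 vs TB150: 7
  TB172 vs TB45: 6
  TB150 vs TB45: 10
The largest is 10, between TB150 and TB45.

10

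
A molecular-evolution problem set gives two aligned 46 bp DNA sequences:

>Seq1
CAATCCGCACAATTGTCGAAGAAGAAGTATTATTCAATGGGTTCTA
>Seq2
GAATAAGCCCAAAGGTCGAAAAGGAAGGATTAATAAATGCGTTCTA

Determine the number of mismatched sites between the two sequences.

12

Differing sites — 1:C/G; 5:C/A; 6:C/A; 9:A/C; 13:T/A; 14:T/G; 21:G/A; 23:A/G; 28:T/G; 33:T/A; 35:C/A; 40:G/C.
That gives 12 mismatches out of 46 aligned sites, so the Hamming distance is 12.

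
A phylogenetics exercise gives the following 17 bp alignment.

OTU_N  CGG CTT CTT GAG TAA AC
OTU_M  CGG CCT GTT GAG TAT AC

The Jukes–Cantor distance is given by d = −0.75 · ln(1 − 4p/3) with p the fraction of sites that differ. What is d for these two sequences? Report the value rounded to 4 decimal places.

0.2012

Mismatches occur at site 5 (T/C), site 7 (C/G), site 15 (A/T).
p = 3/17 = 0.176471.
d = −0.75 · ln(1 − (4/3)·0.176471) = −0.75 · ln(0.764705) = −0.75 · (-0.268265) = 0.2012.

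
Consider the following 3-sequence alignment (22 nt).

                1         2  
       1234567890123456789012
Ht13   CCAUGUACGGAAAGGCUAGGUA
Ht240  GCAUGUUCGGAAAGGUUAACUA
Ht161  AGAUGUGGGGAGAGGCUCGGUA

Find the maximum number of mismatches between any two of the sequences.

Pairwise Hamming distances:
  Ht13 vs Ht240: 5
  Ht13 vs Ht161: 6
  Ht240 vs Ht161: 9
The largest is 9, between Ht240 and Ht161.

9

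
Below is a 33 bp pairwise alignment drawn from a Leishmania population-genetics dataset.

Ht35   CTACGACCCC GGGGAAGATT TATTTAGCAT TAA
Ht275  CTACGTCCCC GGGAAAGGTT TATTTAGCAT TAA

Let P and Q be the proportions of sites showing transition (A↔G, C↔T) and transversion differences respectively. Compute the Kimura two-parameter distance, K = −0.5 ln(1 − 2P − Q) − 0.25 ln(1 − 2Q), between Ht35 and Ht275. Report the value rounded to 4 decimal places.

0.0978

Mismatches occur at site 6 (A/T, transversion), site 14 (G/A, transition), site 18 (A/G, transition).
Of the 3 differences, 2 transitions and 1 transversion over 33 sites: P = 2/33 = 0.060606, Q = 1/33 = 0.030303.
d = −0.5·ln(0.848485) − 0.25·ln(0.939394) = −0.5·(-0.164303) − 0.25·(-0.062520) = 0.0978.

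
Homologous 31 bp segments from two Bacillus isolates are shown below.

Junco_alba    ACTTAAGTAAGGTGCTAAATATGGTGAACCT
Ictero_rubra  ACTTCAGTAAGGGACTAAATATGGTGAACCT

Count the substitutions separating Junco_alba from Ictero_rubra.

3

Differing sites — 5:A/C; 13:T/G; 14:G/A.
That gives 3 mismatches out of 31 aligned sites, so the Hamming distance is 3.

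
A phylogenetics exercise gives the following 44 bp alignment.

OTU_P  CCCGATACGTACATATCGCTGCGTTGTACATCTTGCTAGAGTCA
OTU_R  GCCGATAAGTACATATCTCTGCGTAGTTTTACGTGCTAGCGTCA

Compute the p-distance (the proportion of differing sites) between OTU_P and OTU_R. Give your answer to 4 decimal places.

0.2273

Mismatches occur at site 1 (C/G), site 8 (C/A), site 18 (G/T), site 25 (T/A), site 28 (A/T), site 29 (C/T), site 30 (A/T), site 31 (T/A), site 33 (T/G), site 40 (A/C).
There are 10 differences over 44 sites, so p = 10/44 = 0.2273.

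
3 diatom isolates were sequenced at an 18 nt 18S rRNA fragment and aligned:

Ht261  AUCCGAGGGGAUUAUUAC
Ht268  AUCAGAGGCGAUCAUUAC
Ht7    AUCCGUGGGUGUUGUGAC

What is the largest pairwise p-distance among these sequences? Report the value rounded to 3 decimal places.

Pairwise Hamming distances:
  Ht261 vs Ht268: 3
  Ht261 vs Ht7: 5
  Ht268 vs Ht7: 8
The largest is 8 mismatches, between Ht268 and Ht7; p = 8/18 = 0.444.

0.444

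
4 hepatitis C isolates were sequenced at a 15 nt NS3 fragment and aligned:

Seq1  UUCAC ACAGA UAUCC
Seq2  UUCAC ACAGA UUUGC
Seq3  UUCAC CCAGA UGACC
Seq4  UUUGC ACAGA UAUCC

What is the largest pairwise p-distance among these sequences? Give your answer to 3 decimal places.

0.333

Pairwise Hamming distances:
  Seq1 vs Seq2: 2
  Seq1 vs Seq3: 3
  Seq1 vs Seq4: 2
  Seq2 vs Seq3: 4
  Seq2 vs Seq4: 4
  Seq3 vs Seq4: 5
The largest is 5 mismatches, between Seq3 and Seq4; p = 5/15 = 0.333.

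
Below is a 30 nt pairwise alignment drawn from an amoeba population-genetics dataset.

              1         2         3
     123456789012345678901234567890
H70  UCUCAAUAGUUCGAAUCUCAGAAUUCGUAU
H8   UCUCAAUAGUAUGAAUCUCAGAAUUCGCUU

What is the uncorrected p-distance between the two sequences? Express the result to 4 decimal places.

Mismatches occur at site 11 (U↔A), site 12 (C↔U), site 28 (U↔C), site 29 (A↔U).
There are 4 differences over 30 sites, so p = 4/30 = 0.1333.

0.1333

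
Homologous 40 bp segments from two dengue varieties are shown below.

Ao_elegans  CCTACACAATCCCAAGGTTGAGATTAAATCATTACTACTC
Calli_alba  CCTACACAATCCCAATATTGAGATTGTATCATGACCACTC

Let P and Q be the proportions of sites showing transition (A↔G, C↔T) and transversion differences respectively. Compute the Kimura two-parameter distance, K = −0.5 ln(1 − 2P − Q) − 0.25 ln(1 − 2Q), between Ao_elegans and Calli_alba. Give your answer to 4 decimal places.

0.1681

Differing sites — 16:G/T (Tv); 17:G/A (Ti); 26:A/G (Ti); 27:A/T (Tv); 33:T/G (Tv); 36:T/C (Ti).
Of the 6 differences, 3 transitions and 3 transversions over 40 sites: P = 3/40 = 0.075000, Q = 3/40 = 0.075000.
d = −0.5·ln(0.775000) − 0.25·ln(0.850000) = −0.5·(-0.254892) − 0.25·(-0.162519) = 0.1681.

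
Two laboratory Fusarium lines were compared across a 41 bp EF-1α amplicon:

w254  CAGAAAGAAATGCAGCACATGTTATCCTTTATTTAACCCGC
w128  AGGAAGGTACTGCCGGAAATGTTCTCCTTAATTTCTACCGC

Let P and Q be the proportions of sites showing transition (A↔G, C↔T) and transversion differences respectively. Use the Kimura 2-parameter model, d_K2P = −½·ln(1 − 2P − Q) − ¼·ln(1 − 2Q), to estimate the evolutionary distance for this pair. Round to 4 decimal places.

0.4200

Differing sites — 1:C/A (Tv); 2:A/G (Ti); 6:A/G (Ti); 8:A/T (Tv); 10:A/C (Tv); 14:A/C (Tv); 16:C/G (Tv); 18:C/A (Tv); 24:A/C (Tv); 30:T/A (Tv); 35:A/C (Tv); 36:A/T (Tv); 37:C/A (Tv).
Of the 13 differences, 2 transitions and 11 transversions over 41 sites: P = 2/41 = 0.048780, Q = 11/41 = 0.268293.
d = −0.5·ln(0.634147) − 0.25·ln(0.463414) = −0.5·(-0.455474) − 0.25·(-0.769134) = 0.4200.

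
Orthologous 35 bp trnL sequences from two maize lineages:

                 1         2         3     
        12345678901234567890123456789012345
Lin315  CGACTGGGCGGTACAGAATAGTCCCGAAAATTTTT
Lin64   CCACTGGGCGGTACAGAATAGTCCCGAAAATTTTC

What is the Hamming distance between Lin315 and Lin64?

2

The sequences differ at positions 2 (G/C), 35 (T/C).
That gives 2 mismatches out of 35 aligned sites, so the Hamming distance is 2.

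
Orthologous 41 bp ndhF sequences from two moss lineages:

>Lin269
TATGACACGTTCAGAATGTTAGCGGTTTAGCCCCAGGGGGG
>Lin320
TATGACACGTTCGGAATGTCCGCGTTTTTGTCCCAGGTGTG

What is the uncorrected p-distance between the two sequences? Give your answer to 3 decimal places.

The sequences differ at positions 13 (A/G), 20 (T/C), 21 (A/C), 25 (G/T), 29 (A/T), 31 (C/T), 38 (G/T), 40 (G/T).
There are 8 differences over 41 sites, so p = 8/41 = 0.195.

0.195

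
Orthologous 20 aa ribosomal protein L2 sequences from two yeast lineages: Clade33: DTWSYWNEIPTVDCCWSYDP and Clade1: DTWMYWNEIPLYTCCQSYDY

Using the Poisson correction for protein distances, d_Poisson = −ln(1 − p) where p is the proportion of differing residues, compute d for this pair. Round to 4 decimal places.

0.3567

Mismatches occur at site 4 (S↔M), site 11 (T↔L), site 12 (V↔Y), site 13 (D↔T), site 16 (W↔Q), site 20 (P↔Y).
p = 6/20 = 0.300000.
d = −ln(1 − 0.300000) = −ln(0.700000) = 0.3567.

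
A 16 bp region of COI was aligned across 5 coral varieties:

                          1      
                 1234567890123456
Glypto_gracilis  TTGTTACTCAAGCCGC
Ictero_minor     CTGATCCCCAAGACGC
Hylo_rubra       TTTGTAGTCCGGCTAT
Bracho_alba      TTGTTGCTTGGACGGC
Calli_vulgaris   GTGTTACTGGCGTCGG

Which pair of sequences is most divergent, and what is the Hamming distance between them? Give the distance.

Pairwise Hamming distances:
  Glypto_gracilis vs Ictero_minor: 5
  Glypto_gracilis vs Hylo_rubra: 8
  Glypto_gracilis vs Bracho_alba: 6
  Glypto_gracilis vs Calli_vulgaris: 6
  Ictero_minor vs Hylo_rubra: 12
  Ictero_minor vs Bracho_alba: 10
  Ictero_minor vs Calli_vulgaris: 9
  Hylo_rubra vs Bracho_alba: 10
  Hylo_rubra vs Calli_vulgaris: 11
  Bracho_alba vs Calli_vulgaris: 8
The largest is 12, between Ictero_minor and Hylo_rubra.

12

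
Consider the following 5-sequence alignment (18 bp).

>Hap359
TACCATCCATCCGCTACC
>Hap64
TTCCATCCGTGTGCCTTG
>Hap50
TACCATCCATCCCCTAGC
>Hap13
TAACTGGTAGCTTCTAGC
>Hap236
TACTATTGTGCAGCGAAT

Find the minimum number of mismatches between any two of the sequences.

2

Pairwise Hamming distances:
  Hap359 vs Hap64: 8
  Hap359 vs Hap50: 2
  Hap359 vs Hap13: 9
  Hap359 vs Hap236: 9
  Hap64 vs Hap50: 9
  Hap64 vs Hap13: 14
  Hap64 vs Hap236: 12
  Hap50 vs Hap13: 8
  Hap50 vs Hap236: 10
  Hap13 vs Hap236: 12
The smallest is 2, between Hap359 and Hap50.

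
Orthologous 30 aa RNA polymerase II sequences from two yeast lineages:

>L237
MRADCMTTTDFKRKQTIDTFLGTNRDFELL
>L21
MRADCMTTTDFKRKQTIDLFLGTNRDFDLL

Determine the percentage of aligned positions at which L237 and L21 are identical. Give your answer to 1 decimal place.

93.3%

The sequences differ at positions 19 (T/L), 28 (E/D).
28 of the 30 sites match, so the percent identity is 28/30 × 100 = 93.3%.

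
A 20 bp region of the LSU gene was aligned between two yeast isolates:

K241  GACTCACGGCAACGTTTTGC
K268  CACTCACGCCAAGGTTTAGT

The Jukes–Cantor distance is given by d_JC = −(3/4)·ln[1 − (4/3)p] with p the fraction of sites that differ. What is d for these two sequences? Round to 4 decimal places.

0.3041

Differing sites — 1:G/C; 9:G/C; 13:C/G; 18:T/A; 20:C/T.
p = 5/20 = 0.250000.
d = −0.75 · ln(1 − (4/3)·0.250000) = −0.75 · ln(0.666667) = −0.75 · (-0.405465) = 0.3041.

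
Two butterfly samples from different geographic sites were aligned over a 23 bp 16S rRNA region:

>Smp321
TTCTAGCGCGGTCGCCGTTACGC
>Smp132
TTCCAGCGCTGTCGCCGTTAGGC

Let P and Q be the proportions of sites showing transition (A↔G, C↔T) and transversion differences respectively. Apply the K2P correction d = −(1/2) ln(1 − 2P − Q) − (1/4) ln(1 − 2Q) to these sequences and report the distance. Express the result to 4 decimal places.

The sequences differ at positions 4 (T/C, transition), 10 (G/T, transversion), 21 (C/G, transversion).
Of the 3 differences, 1 transition and 2 transversions over 23 sites: P = 1/23 = 0.043478, Q = 2/23 = 0.086957.
d = −0.5·ln(0.826087) − 0.25·ln(0.826086) = −0.5·(-0.191055) − 0.25·(-0.191056) = 0.1433.

0.1433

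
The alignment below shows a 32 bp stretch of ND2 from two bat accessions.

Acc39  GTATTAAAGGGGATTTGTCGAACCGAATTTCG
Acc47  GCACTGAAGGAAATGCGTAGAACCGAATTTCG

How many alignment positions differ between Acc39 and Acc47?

The sequences differ at positions 2 (T/C), 4 (T/C), 6 (A/G), 11 (G/A), 12 (G/A), 15 (T/G), 16 (T/C), 19 (C/A).
That gives 8 mismatches out of 32 aligned sites, so the Hamming distance is 8.

8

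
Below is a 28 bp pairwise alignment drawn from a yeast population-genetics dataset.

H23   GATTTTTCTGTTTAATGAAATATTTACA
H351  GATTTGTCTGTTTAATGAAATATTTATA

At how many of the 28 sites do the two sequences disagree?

2

The sequences differ at positions 6 (T/G), 27 (C/T).
That gives 2 mismatches out of 28 aligned sites, so the Hamming distance is 2.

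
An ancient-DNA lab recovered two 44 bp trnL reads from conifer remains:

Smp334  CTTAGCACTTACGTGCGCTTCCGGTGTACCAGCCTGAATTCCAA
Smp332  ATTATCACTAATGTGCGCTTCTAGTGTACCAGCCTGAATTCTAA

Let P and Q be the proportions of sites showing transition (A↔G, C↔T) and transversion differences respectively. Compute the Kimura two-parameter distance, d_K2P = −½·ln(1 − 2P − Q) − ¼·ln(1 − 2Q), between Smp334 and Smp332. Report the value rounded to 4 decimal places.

Mismatches occur at site 1 (C→A, transversion), site 5 (G→T, transversion), site 10 (T→A, transversion), site 12 (C→T, transition), site 22 (C→T, transition), site 23 (G→A, transition), site 42 (C→T, transition).
Of the 7 differences, 4 transitions and 3 transversions over 44 sites: P = 4/44 = 0.090909, Q = 3/44 = 0.068182.
d = −0.5·ln(0.750000) − 0.25·ln(0.863636) = −0.5·(-0.287682) − 0.25·(-0.146604) = 0.1805.

0.1805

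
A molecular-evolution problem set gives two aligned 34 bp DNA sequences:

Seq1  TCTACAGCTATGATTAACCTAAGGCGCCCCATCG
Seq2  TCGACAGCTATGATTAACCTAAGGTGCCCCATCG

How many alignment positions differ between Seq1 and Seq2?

2

The sequences differ at positions 3 (T/G), 25 (C/T).
That gives 2 mismatches out of 34 aligned sites, so the Hamming distance is 2.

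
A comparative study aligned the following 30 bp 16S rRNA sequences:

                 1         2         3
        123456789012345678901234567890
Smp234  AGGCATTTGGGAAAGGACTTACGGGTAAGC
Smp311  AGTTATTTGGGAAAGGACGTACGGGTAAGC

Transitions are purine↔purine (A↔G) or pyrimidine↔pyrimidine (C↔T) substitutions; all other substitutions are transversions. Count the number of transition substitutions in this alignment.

1

The sequences differ at positions 3 (G/T, transversion), 4 (C/T, transition), 19 (T/G, transversion).
Of the 3 differences, 1 transition and 2 transversions, so the answer is 1.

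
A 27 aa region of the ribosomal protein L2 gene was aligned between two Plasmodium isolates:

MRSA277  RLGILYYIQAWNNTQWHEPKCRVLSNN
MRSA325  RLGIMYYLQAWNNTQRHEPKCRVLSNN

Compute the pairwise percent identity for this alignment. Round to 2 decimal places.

88.89%

Differing sites — 5:L/M; 8:I/L; 16:W/R.
24 of the 27 sites match, so the percent identity is 24/27 × 100 = 88.89%.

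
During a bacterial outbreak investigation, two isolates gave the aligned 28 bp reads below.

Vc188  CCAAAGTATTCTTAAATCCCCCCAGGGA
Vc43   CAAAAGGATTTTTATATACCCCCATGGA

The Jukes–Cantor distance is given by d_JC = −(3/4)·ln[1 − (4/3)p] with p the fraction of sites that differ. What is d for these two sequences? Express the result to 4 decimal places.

0.2524

Mismatches occur at site 2 (C↔A), site 7 (T↔G), site 11 (C↔T), site 15 (A↔T), site 18 (C↔A), site 25 (G↔T).
p = 6/28 = 0.214286.
d = −0.75 · ln(1 − (4/3)·0.214286) = −0.75 · ln(0.714285) = −0.75 · (-0.336473) = 0.2524.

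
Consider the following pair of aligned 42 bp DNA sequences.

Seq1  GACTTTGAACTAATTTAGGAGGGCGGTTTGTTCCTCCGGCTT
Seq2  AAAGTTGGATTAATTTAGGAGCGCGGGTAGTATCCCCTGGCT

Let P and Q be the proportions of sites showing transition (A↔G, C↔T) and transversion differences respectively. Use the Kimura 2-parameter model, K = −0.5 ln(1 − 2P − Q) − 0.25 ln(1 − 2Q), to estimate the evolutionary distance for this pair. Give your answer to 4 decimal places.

0.4432

Differing sites — 1:G/A (Ti); 3:C/A (Tv); 4:T/G (Tv); 8:A/G (Ti); 10:C/T (Ti); 22:G/C (Tv); 27:T/G (Tv); 29:T/A (Tv); 32:T/A (Tv); 33:C/T (Ti); 35:T/C (Ti); 38:G/T (Tv); 40:C/G (Tv); 41:T/C (Ti).
Of the 14 differences, 6 transitions and 8 transversions over 42 sites: P = 6/42 = 0.142857, Q = 8/42 = 0.190476.
d = −0.5·ln(0.523810) − 0.25·ln(0.619048) = −0.5·(-0.646626) − 0.25·(-0.479572) = 0.4432.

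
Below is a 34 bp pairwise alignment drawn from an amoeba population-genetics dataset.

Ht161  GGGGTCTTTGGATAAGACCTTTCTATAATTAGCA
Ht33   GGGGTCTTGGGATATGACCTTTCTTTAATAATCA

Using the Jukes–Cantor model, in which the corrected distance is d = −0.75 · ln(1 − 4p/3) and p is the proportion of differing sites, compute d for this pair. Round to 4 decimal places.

The sequences differ at positions 9 (T/G), 15 (A/T), 25 (A/T), 30 (T/A), 32 (G/T).
p = 5/34 = 0.147059.
d = −0.75 · ln(1 − (4/3)·0.147059) = −0.75 · ln(0.803921) = −0.75 · (-0.218254) = 0.1637.

0.1637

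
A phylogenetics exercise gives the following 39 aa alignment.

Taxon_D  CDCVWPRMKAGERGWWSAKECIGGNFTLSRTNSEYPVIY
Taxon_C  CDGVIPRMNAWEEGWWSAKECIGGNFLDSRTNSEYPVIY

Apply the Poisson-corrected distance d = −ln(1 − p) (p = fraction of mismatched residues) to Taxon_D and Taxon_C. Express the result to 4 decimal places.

0.1978

Differing sites — 3:C/G; 5:W/I; 9:K/N; 11:G/W; 13:R/E; 27:T/L; 28:L/D.
p = 7/39 = 0.179487.
d = −ln(1 − 0.179487) = −ln(0.820513) = 0.1978.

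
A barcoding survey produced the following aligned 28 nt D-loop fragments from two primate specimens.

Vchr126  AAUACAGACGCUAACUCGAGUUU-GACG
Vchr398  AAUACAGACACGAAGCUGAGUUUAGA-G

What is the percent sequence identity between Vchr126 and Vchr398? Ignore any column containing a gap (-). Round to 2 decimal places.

Excluding the 2 gap columns leaves 26 comparable sites.
Differing sites — 10:G/A; 12:U/G; 15:C/G; 16:U/C; 17:C/U.
21 of the 26 comparable sites match, so the percent identity is 21/26 × 100 = 80.77%.

80.77%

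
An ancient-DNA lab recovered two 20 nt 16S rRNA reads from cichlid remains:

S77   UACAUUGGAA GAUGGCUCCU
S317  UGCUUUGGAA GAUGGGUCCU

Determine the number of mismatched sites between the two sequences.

The sequences differ at positions 2 (A/G), 4 (A/U), 16 (C/G).
That gives 3 mismatches out of 20 aligned sites, so the Hamming distance is 3.

3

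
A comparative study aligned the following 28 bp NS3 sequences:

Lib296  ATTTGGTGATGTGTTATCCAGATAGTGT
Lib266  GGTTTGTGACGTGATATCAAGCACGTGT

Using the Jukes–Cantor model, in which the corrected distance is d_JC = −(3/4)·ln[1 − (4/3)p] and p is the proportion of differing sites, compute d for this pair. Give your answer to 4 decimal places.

0.4197

Mismatches occur at site 1 (A→G), site 2 (T→G), site 5 (G→T), site 10 (T→C), site 14 (T→A), site 19 (C→A), site 22 (A→C), site 23 (T→A), site 24 (A→C).
p = 9/28 = 0.321429.
d = −0.75 · ln(1 − (4/3)·0.321429) = −0.75 · ln(0.571428) = −0.75 · (-0.559617) = 0.4197.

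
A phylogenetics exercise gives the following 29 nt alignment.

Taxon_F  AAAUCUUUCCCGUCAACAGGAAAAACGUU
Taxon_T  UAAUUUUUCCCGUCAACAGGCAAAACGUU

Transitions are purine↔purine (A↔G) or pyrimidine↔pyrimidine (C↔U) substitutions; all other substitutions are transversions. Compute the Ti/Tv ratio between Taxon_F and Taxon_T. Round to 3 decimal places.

0.500

Differing sites — 1:A/U (Tv); 5:C/U (Ti); 21:A/C (Tv).
Of the 3 differences, 1 transition and 2 transversions, so Ti/Tv = 1/2 = 0.500.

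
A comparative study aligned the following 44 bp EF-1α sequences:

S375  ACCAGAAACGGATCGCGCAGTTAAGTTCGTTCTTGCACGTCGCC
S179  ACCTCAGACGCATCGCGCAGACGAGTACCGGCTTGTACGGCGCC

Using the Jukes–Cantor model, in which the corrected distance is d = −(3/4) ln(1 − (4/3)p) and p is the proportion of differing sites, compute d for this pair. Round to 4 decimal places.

0.3756

Mismatches occur at site 4 (A↔T), site 5 (G↔C), site 7 (A↔G), site 11 (G↔C), site 21 (T↔A), site 22 (T↔C), site 23 (A↔G), site 27 (T↔A), site 29 (G↔C), site 30 (T↔G), site 31 (T↔G), site 36 (C↔T), site 40 (T↔G).
p = 13/44 = 0.295455.
d = −0.75 · ln(1 − (4/3)·0.295455) = −0.75 · ln(0.606060) = −0.75 · (-0.500776) = 0.3756.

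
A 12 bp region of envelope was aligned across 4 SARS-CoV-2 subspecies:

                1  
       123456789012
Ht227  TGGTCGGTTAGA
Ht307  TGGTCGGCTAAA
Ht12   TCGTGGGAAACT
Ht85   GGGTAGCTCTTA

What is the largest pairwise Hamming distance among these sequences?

Pairwise Hamming distances:
  Ht227 vs Ht307: 2
  Ht227 vs Ht12: 6
  Ht227 vs Ht85: 6
  Ht307 vs Ht12: 6
  Ht307 vs Ht85: 7
  Ht12 vs Ht85: 9
The largest is 9, between Ht12 and Ht85.

9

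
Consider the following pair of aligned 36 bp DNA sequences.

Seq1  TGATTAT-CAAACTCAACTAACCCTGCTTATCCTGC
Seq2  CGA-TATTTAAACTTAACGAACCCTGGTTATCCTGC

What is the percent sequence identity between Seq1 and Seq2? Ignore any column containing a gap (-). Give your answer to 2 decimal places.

Excluding the 2 gap columns leaves 34 comparable sites.
The sequences differ at positions 1 (T/C), 9 (C/T), 15 (C/T), 19 (T/G), 27 (C/G).
29 of the 34 comparable sites match, so the percent identity is 29/34 × 100 = 85.29%.

85.29%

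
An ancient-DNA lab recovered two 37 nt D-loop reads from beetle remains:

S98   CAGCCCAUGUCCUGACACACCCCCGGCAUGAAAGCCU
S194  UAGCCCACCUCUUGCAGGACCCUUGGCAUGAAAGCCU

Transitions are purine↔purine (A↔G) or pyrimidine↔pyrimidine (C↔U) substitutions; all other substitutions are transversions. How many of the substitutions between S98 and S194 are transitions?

The sequences differ at positions 1 (C/U, transition), 8 (U/C, transition), 9 (G/C, transversion), 12 (C/U, transition), 15 (A/C, transversion), 16 (C/A, transversion), 17 (A/G, transition), 18 (C/G, transversion), 23 (C/U, transition), 24 (C/U, transition).
Of the 10 differences, 6 transitions and 4 transversions, so the answer is 6.

6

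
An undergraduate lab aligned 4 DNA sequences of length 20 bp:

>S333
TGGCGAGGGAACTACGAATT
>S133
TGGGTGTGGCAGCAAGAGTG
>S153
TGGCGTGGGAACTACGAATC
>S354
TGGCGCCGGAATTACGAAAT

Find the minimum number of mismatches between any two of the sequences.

2

Pairwise Hamming distances:
  S333 vs S133: 10
  S333 vs S153: 2
  S333 vs S354: 4
  S133 vs S153: 10
  S133 vs S354: 11
  S153 vs S354: 5
The smallest is 2, between S333 and S153.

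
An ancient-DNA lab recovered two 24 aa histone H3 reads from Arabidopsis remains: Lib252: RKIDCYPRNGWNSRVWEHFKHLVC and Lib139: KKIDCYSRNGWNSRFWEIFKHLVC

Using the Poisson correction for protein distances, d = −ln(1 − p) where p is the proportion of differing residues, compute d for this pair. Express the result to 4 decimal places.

0.1823

The sequences differ at positions 1 (R/K), 7 (P/S), 15 (V/F), 18 (H/I).
p = 4/24 = 0.166667.
d = −ln(1 − 0.166667) = −ln(0.833333) = 0.1823.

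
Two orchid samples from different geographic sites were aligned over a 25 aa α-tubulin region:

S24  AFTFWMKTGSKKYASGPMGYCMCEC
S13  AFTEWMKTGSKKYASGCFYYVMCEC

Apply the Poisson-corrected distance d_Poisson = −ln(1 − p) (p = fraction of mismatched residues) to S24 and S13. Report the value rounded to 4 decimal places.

Mismatches occur at site 4 (F→E), site 17 (P→C), site 18 (M→F), site 19 (G→Y), site 21 (C→V).
p = 5/25 = 0.200000.
d = −ln(1 − 0.200000) = −ln(0.800000) = 0.2231.

0.2231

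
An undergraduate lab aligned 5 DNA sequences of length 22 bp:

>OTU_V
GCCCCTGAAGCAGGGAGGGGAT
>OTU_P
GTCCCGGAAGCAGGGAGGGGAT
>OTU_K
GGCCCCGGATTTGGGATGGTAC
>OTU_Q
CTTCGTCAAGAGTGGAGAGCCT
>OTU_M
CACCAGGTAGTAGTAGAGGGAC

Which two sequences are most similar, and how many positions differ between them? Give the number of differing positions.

2

Pairwise Hamming distances:
  OTU_V vs OTU_P: 2
  OTU_V vs OTU_K: 9
  OTU_V vs OTU_Q: 11
  OTU_V vs OTU_M: 11
  OTU_P vs OTU_K: 9
  OTU_P vs OTU_Q: 11
  OTU_P vs OTU_M: 10
  OTU_K vs OTU_Q: 16
  OTU_K vs OTU_M: 12
  OTU_Q vs OTU_M: 17
The smallest is 2, between OTU_V and OTU_P.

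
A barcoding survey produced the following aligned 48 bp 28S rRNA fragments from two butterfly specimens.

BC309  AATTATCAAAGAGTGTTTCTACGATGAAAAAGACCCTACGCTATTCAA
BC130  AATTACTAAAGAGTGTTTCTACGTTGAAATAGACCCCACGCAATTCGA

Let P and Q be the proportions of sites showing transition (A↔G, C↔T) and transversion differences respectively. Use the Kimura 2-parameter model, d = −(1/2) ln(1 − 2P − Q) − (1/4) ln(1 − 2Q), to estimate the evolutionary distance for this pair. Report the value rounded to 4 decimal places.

Differing sites — 6:T/C (Ti); 7:C/T (Ti); 24:A/T (Tv); 30:A/T (Tv); 37:T/C (Ti); 42:T/A (Tv); 47:A/G (Ti).
Of the 7 differences, 4 transitions and 3 transversions over 48 sites: P = 4/48 = 0.083333, Q = 3/48 = 0.062500.
d = −0.5·ln(0.770834) − 0.25·ln(0.875000) = −0.5·(-0.260282) − 0.25·(-0.133531) = 0.1635.

0.1635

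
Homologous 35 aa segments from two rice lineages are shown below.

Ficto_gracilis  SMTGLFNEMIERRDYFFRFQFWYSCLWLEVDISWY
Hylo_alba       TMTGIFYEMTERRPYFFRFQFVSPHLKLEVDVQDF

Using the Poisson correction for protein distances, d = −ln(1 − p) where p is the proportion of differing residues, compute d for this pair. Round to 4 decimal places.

0.5108

The sequences differ at positions 1 (S/T), 5 (L/I), 7 (N/Y), 10 (I/T), 14 (D/P), 22 (W/V), 23 (Y/S), 24 (S/P), 25 (C/H), 27 (W/K), 32 (I/V), 33 (S/Q), 34 (W/D), 35 (Y/F).
p = 14/35 = 0.400000.
d = −ln(1 − 0.400000) = −ln(0.600000) = 0.5108.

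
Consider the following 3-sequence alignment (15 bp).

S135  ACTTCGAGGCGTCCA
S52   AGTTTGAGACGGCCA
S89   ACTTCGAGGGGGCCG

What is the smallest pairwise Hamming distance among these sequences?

3

Pairwise Hamming distances:
  S135 vs S52: 4
  S135 vs S89: 3
  S52 vs S89: 5
The smallest is 3, between S135 and S89.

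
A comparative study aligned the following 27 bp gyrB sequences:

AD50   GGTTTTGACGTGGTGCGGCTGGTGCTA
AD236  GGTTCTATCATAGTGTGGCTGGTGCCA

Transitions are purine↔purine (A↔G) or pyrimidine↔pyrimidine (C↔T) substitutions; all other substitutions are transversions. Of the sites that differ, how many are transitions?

The sequences differ at positions 5 (T/C, transition), 7 (G/A, transition), 8 (A/T, transversion), 10 (G/A, transition), 12 (G/A, transition), 16 (C/T, transition), 26 (T/C, transition).
Of the 7 differences, 6 transitions and 1 transversion, so the answer is 6.

6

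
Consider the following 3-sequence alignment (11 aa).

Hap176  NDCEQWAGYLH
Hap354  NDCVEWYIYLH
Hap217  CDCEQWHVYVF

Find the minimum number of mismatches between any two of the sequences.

Pairwise Hamming distances:
  Hap176 vs Hap354: 4
  Hap176 vs Hap217: 5
  Hap354 vs Hap217: 7
The smallest is 4, between Hap176 and Hap354.

4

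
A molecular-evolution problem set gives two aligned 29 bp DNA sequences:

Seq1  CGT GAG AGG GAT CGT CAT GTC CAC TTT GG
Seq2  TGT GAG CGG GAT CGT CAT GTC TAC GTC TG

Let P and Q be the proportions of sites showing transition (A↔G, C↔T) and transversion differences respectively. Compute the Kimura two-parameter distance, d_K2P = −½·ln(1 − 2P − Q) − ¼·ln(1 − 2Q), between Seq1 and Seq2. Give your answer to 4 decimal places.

Mismatches occur at site 1 (C→T, transition), site 7 (A→C, transversion), site 22 (C→T, transition), site 25 (T→G, transversion), site 27 (T→C, transition), site 28 (G→T, transversion).
Of the 6 differences, 3 transitions and 3 transversions over 29 sites: P = 3/29 = 0.103448, Q = 3/29 = 0.103448.
d = −0.5·ln(0.689656) − 0.25·ln(0.793104) = −0.5·(-0.371562) − 0.25·(-0.231801) = 0.2437.

0.2437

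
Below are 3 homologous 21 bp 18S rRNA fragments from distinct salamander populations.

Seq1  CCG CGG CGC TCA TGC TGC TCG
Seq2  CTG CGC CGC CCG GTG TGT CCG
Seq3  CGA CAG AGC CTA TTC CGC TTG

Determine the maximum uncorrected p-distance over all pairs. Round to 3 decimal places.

Pairwise Hamming distances:
  Seq1 vs Seq2: 9
  Seq1 vs Seq3: 9
  Seq2 vs Seq3: 13
The largest is 13 mismatches, between Seq2 and Seq3; p = 13/21 = 0.619.

0.619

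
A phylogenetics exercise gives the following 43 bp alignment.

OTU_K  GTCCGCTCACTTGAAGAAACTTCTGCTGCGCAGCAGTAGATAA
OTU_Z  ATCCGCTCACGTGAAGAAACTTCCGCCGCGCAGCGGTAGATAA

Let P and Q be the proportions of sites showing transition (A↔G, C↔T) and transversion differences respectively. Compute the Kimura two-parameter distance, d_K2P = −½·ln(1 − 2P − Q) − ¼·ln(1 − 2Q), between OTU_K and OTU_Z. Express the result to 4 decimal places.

0.1293

Mismatches occur at site 1 (G→A, transition), site 11 (T→G, transversion), site 24 (T→C, transition), site 27 (T→C, transition), site 35 (A→G, transition).
Of the 5 differences, 4 transitions and 1 transversion over 43 sites: P = 4/43 = 0.093023, Q = 1/43 = 0.023256.
d = −0.5·ln(0.790698) − 0.25·ln(0.953488) = −0.5·(-0.234839) − 0.25·(-0.047628) = 0.1293.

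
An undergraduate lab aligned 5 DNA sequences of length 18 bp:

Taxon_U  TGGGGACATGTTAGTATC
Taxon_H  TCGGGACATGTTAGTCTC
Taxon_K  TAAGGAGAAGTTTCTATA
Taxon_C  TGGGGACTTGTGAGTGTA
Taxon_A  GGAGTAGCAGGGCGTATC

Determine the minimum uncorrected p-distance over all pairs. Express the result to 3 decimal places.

0.111

Pairwise Hamming distances:
  Taxon_U vs Taxon_H: 2
  Taxon_U vs Taxon_K: 7
  Taxon_U vs Taxon_C: 4
  Taxon_U vs Taxon_A: 9
  Taxon_H vs Taxon_K: 8
  Taxon_H vs Taxon_C: 5
  Taxon_H vs Taxon_A: 11
  Taxon_K vs Taxon_C: 9
  Taxon_K vs Taxon_A: 9
  Taxon_C vs Taxon_A: 10
The smallest is 2 mismatches, between Taxon_U and Taxon_H; p = 2/18 = 0.111.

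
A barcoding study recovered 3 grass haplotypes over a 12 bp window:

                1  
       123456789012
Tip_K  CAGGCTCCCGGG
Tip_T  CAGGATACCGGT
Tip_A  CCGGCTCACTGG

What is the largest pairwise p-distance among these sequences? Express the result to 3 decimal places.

0.500

Pairwise Hamming distances:
  Tip_K vs Tip_T: 3
  Tip_K vs Tip_A: 3
  Tip_T vs Tip_A: 6
The largest is 6 mismatches, between Tip_T and Tip_A; p = 6/12 = 0.500.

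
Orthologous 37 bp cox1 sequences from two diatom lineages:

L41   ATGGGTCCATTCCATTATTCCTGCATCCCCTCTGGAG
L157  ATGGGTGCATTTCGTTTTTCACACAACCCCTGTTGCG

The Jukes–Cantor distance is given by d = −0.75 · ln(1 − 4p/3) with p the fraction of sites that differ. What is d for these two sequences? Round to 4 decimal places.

0.3786

Differing sites — 7:C/G; 12:C/T; 14:A/G; 17:A/T; 21:C/A; 22:T/C; 23:G/A; 26:T/A; 32:C/G; 34:G/T; 36:A/C.
p = 11/37 = 0.297297.
d = −0.75 · ln(1 − (4/3)·0.297297) = −0.75 · ln(0.603604) = −0.75 · (-0.504837) = 0.3786.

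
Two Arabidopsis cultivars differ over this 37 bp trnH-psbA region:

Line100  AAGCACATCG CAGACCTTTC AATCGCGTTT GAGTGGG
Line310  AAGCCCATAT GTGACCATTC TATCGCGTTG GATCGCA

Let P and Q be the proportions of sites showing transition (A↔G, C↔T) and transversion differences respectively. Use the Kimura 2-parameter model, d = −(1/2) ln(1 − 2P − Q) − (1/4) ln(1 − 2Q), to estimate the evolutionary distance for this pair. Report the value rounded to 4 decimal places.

Differing sites — 5:A/C (Tv); 9:C/A (Tv); 10:G/T (Tv); 11:C/G (Tv); 12:A/T (Tv); 17:T/A (Tv); 21:A/T (Tv); 30:T/G (Tv); 33:G/T (Tv); 34:T/C (Ti); 36:G/C (Tv); 37:G/A (Ti).
Of the 12 differences, 2 transitions and 10 transversions over 37 sites: P = 2/37 = 0.054054, Q = 10/37 = 0.270270.
d = −0.5·ln(0.621622) − 0.25·ln(0.459460) = −0.5·(-0.475423) − 0.25·(-0.777703) = 0.4321.

0.4321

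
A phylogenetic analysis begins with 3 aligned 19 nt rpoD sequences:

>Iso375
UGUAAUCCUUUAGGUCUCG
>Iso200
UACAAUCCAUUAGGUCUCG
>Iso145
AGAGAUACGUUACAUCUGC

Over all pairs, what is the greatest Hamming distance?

10

Pairwise Hamming distances:
  Iso375 vs Iso200: 3
  Iso375 vs Iso145: 9
  Iso200 vs Iso145: 10
The largest is 10, between Iso200 and Iso145.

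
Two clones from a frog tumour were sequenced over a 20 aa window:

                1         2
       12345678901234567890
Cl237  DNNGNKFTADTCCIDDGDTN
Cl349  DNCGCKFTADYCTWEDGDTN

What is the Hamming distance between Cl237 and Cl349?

The sequences differ at positions 3 (N/C), 5 (N/C), 11 (T/Y), 13 (C/T), 14 (I/W), 15 (D/E).
That gives 6 mismatches out of 20 aligned sites, so the Hamming distance is 6.

6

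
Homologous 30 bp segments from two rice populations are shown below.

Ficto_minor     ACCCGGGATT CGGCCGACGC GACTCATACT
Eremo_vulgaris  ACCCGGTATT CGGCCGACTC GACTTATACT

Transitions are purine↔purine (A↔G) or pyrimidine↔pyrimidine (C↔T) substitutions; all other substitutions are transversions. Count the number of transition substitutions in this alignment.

1

Differing sites — 7:G/T (Tv); 19:G/T (Tv); 25:C/T (Ti).
Of the 3 differences, 1 transition and 2 transversions, so the answer is 1.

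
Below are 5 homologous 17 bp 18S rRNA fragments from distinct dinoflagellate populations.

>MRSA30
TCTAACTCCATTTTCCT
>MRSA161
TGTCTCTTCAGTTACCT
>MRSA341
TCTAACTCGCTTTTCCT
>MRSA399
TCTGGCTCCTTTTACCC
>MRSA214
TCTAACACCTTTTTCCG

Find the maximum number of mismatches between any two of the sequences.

Pairwise Hamming distances:
  MRSA30 vs MRSA161: 6
  MRSA30 vs MRSA341: 2
  MRSA30 vs MRSA399: 5
  MRSA30 vs MRSA214: 3
  MRSA161 vs MRSA341: 8
  MRSA161 vs MRSA399: 7
  MRSA161 vs MRSA214: 9
  MRSA341 vs MRSA399: 6
  MRSA341 vs MRSA214: 4
  MRSA399 vs MRSA214: 5
The largest is 9, between MRSA161 and MRSA214.

9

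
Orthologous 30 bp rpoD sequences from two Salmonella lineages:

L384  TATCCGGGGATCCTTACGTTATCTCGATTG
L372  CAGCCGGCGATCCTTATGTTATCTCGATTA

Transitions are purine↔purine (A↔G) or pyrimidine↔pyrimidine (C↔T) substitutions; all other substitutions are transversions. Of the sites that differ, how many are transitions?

3

Mismatches occur at site 1 (T↔C, transition), site 3 (T↔G, transversion), site 8 (G↔C, transversion), site 17 (C↔T, transition), site 30 (G↔A, transition).
Of the 5 differences, 3 transitions and 2 transversions, so the answer is 3.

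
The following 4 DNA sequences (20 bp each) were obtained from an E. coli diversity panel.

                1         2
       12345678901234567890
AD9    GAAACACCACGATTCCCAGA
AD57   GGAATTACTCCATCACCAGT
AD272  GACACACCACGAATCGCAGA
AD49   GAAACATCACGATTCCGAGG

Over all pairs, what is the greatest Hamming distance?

12

Pairwise Hamming distances:
  AD9 vs AD57: 9
  AD9 vs AD272: 3
  AD9 vs AD49: 3
  AD57 vs AD272: 12
  AD57 vs AD49: 10
  AD272 vs AD49: 6
The largest is 12, between AD57 and AD272.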